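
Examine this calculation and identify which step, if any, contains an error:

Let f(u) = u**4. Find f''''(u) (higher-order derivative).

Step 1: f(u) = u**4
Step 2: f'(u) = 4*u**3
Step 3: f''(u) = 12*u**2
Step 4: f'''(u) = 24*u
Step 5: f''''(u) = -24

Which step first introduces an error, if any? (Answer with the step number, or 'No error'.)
Step 5

Step 5 is incorrect due to a sign flip.
The step shows: -24
The correct value should be: 24

Explanation: The sign of the whole expression was flipped: the term 24 was incorrectly written as -24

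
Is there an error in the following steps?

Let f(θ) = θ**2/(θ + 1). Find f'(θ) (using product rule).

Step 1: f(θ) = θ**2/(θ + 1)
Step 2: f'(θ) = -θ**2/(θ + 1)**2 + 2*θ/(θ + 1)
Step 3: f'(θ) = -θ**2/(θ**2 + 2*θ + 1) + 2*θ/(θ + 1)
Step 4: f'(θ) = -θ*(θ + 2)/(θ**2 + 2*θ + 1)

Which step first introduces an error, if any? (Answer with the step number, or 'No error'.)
Step 4

Step 4 is incorrect due to a sign flip.
The step shows: -θ*(θ + 2)/(θ**2 + 2*θ + 1)
The correct value should be: θ*(θ + 2)/(θ**2 + 2*θ + 1)

Explanation: The sign of the whole expression was flipped: the term θ*(θ + 2)/(θ**2 + 2*θ + 1) was incorrectly written as -θ*(θ + 2)/(θ**2 + 2*θ + 1)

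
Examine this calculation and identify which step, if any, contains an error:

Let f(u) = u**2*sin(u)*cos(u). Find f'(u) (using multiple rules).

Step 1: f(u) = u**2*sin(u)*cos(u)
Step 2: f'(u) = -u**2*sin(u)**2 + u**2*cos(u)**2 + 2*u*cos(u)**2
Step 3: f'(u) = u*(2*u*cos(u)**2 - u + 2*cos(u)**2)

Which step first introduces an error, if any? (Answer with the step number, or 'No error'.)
Step 2

Step 2 is incorrect due to a wrong trig function.
The step shows: -u**2*sin(u)**2 + u**2*cos(u)**2 + 2*u*cos(u)**2
The correct value should be: -u**2*sin(u)**2 + u**2*cos(u)**2 + 2*u*sin(u)*cos(u)

Explanation: sin(u) was incorrectly written as cos(u): the term 2*u*sin(u)*cos(u) was incorrectly written as 2*u*cos(u)**2
The later steps are derived from this incorrect expression, so the error originates in Step 2.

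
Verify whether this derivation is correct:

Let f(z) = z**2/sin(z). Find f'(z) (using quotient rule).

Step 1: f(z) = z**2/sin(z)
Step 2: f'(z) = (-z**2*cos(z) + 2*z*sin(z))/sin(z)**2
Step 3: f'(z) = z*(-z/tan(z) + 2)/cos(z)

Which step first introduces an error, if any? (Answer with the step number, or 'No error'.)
Step 3

Step 3 is incorrect due to a wrong trig function.
The step shows: z*(-z/tan(z) + 2)/cos(z)
The correct value should be: z*(-z/tan(z) + 2)/sin(z)

Explanation: sin(z) was incorrectly written as cos(z): the term z*(-z/tan(z) + 2)/sin(z) was incorrectly written as z*(-z/tan(z) + 2)/cos(z)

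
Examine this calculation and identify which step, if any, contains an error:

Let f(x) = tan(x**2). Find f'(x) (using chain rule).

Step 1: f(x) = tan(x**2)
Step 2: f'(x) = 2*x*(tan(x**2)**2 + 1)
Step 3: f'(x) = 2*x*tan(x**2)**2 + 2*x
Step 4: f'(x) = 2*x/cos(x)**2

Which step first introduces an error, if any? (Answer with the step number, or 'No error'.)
Step 4

Step 4 is incorrect due to a wrong exponent.
The step shows: 2*x/cos(x)**2
The correct value should be: 2*x/cos(x**2)**2

Explanation: The exponent 2 on x was incorrectly written as 1: the term 2*x/cos(x**2)**2 was incorrectly written as 2*x/cos(x)**2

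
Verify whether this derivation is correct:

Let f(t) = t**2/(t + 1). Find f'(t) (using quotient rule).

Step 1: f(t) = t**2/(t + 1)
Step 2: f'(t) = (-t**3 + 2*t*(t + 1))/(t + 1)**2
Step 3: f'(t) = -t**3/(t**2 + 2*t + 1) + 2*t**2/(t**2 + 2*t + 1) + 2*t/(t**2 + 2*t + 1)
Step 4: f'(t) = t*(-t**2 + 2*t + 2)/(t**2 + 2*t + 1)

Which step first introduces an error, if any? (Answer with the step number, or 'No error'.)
Step 2

Step 2 is incorrect due to a wrong exponent.
The step shows: (-t**3 + 2*t*(t + 1))/(t + 1)**2
The correct value should be: (-t**2 + 2*t*(t + 1))/(t + 1)**2

Explanation: The exponent 2 on t was incorrectly written as 3: the term (-t**2 + 2*t*(t + 1))/(t + 1)**2 was incorrectly written as (-t**3 + 2*t*(t + 1))/(t + 1)**2
The later steps are derived from this incorrect expression, so the error originates in Step 2.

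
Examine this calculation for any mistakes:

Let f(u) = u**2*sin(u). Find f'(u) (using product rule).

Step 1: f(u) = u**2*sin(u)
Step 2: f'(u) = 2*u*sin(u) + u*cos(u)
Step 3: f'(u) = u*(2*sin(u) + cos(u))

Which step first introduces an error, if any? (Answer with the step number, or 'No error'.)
Step 2

Step 2 is incorrect due to a wrong exponent.
The step shows: 2*u*sin(u) + u*cos(u)
The correct value should be: u**2*cos(u) + 2*u*sin(u)

Explanation: The exponent 2 on u was incorrectly written as 1: the term u**2*cos(u) was incorrectly written as u*cos(u)
The later steps are derived from this incorrect expression, so the error originates in Step 2.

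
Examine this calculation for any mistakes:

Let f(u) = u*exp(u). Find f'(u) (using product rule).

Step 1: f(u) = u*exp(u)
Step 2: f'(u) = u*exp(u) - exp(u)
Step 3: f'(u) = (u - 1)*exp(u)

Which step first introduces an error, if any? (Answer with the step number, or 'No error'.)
Step 2

Step 2 is incorrect due to a sign flip.
The step shows: u*exp(u) - exp(u)
The correct value should be: u*exp(u) + exp(u)

Explanation: The sign of one term was flipped: the term exp(u) was incorrectly written as -exp(u)
The later steps are derived from this incorrect expression, so the error originates in Step 2.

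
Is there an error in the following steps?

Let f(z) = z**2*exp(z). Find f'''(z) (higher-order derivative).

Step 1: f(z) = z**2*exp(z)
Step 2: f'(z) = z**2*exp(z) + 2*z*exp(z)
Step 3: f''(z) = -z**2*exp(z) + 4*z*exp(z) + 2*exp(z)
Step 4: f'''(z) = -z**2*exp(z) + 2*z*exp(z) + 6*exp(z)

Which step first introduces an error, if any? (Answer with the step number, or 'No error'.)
Step 3

Step 3 is incorrect due to a sign flip.
The step shows: -z**2*exp(z) + 4*z*exp(z) + 2*exp(z)
The correct value should be: z**2*exp(z) + 4*z*exp(z) + 2*exp(z)

Explanation: The sign of one term was flipped: the term z**2*exp(z) was incorrectly written as -z**2*exp(z)
The later steps are derived from this incorrect expression, so the error originates in Step 3.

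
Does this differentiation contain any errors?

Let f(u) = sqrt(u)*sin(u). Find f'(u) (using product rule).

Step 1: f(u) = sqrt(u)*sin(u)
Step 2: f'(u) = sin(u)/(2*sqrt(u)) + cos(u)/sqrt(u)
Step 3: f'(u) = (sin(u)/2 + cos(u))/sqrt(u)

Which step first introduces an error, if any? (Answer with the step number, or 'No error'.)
Step 2

Step 2 is incorrect due to a wrong exponent.
The step shows: sin(u)/(2*sqrt(u)) + cos(u)/sqrt(u)
The correct value should be: sqrt(u)*cos(u) + sin(u)/(2*sqrt(u))

Explanation: The exponent 1/2 on u was incorrectly written as -1/2: the term sqrt(u)*cos(u) was incorrectly written as cos(u)/sqrt(u)
The later steps are derived from this incorrect expression, so the error originates in Step 2.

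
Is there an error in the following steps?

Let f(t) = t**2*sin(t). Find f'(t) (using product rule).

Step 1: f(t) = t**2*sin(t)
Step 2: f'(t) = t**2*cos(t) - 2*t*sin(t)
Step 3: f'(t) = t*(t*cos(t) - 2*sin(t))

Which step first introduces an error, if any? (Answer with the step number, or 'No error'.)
Step 2

Step 2 is incorrect due to a sign flip.
The step shows: t**2*cos(t) - 2*t*sin(t)
The correct value should be: t**2*cos(t) + 2*t*sin(t)

Explanation: The sign of one term was flipped: the term 2*t*sin(t) was incorrectly written as -2*t*sin(t)
The later steps are derived from this incorrect expression, so the error originates in Step 2.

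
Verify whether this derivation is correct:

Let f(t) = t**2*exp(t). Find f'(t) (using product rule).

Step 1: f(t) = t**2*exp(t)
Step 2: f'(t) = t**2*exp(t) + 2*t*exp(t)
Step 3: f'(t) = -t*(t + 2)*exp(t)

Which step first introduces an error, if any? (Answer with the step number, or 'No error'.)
Step 3

Step 3 is incorrect due to a sign flip.
The step shows: -t*(t + 2)*exp(t)
The correct value should be: t*(t + 2)*exp(t)

Explanation: The sign of the whole expression was flipped: the term t*(t + 2)*exp(t) was incorrectly written as -t*(t + 2)*exp(t)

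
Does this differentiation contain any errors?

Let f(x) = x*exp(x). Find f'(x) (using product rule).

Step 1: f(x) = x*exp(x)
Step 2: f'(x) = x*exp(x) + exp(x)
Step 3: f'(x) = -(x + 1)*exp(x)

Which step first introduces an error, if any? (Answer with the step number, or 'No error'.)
Step 3

Step 3 is incorrect due to a sign flip.
The step shows: -(x + 1)*exp(x)
The correct value should be: (x + 1)*exp(x)

Explanation: The sign of the whole expression was flipped: the term (x + 1)*exp(x) was incorrectly written as -(x + 1)*exp(x)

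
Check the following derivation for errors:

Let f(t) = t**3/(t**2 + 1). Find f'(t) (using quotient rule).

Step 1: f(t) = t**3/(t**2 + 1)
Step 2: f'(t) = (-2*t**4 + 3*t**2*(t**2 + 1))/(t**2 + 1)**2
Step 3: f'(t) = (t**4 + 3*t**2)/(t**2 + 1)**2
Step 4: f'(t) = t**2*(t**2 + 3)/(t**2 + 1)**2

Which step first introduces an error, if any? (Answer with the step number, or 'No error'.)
No error

All steps in this derivation are correct.
The final answer f'(t) = t**2*(t**2 + 3)/(t**2 + 1)**2 is valid.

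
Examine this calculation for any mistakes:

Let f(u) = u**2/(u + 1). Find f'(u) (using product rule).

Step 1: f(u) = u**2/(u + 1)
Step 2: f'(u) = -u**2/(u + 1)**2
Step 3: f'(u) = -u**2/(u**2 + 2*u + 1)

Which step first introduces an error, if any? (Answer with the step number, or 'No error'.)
Step 2

Step 2 is incorrect due to a dropped term.
The step shows: -u**2/(u + 1)**2
The correct value should be: -u**2/(u + 1)**2 + 2*u/(u + 1)

Explanation: A term was dropped: the term 2*u/(u + 1) was incorrectly omitted
The later steps are derived from this incorrect expression, so the error originates in Step 2.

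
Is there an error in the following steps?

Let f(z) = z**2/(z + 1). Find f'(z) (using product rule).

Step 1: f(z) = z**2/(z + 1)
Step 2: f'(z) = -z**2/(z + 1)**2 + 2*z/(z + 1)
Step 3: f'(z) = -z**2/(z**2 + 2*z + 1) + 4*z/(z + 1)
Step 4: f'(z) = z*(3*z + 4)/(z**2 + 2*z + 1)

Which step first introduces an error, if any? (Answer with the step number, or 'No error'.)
Step 3

Step 3 is incorrect due to a wrong coefficient.
The step shows: -z**2/(z**2 + 2*z + 1) + 4*z/(z + 1)
The correct value should be: -z**2/(z**2 + 2*z + 1) + 2*z/(z + 1)

Explanation: The coefficient 2 was incorrectly written as 4: the term 2*z/(z + 1) was incorrectly written as 4*z/(z + 1)
The later steps are derived from this incorrect expression, so the error originates in Step 3.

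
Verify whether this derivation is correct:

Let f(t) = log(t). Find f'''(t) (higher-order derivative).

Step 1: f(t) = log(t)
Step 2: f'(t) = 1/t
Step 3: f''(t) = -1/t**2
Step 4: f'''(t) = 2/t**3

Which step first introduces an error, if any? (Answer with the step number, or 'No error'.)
No error

All steps in this derivation are correct.
The final answer f'''(t) = 2/t**3 is valid.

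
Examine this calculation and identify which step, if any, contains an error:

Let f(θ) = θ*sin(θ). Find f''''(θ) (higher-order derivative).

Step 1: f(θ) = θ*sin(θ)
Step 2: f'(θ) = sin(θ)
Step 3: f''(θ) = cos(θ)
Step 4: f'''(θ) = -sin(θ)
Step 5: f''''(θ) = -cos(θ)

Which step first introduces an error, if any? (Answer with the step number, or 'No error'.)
Step 2

Step 2 is incorrect due to a dropped term.
The step shows: sin(θ)
The correct value should be: θ*cos(θ) + sin(θ)

Explanation: A term was dropped: the term θ*cos(θ) was incorrectly omitted
The later steps are derived from this incorrect expression, so the error originates in Step 2.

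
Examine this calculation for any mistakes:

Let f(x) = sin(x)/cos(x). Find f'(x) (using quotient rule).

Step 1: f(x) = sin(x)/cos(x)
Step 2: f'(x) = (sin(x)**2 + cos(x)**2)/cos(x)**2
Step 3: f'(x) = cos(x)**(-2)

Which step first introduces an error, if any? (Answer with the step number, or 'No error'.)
No error

All steps in this derivation are correct.
The final answer f'(x) = cos(x)**(-2) is valid.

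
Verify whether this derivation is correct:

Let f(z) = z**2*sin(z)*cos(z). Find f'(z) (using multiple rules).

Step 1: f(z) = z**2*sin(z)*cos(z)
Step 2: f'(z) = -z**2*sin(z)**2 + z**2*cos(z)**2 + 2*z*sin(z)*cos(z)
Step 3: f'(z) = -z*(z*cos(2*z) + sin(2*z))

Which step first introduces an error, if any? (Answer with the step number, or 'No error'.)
Step 3

Step 3 is incorrect due to a sign flip.
The step shows: -z*(z*cos(2*z) + sin(2*z))
The correct value should be: z*(z*cos(2*z) + sin(2*z))

Explanation: The sign of the whole expression was flipped: the term z*(z*cos(2*z) + sin(2*z)) was incorrectly written as -z*(z*cos(2*z) + sin(2*z))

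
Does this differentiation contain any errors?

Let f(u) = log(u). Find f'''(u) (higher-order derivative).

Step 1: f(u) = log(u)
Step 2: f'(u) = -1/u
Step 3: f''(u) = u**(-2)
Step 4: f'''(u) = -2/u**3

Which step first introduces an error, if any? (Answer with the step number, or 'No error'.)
Step 2

Step 2 is incorrect due to a sign flip.
The step shows: -1/u
The correct value should be: 1/u

Explanation: The sign of the whole expression was flipped: the term 1/u was incorrectly written as -1/u
The later steps are derived from this incorrect expression, so the error originates in Step 2.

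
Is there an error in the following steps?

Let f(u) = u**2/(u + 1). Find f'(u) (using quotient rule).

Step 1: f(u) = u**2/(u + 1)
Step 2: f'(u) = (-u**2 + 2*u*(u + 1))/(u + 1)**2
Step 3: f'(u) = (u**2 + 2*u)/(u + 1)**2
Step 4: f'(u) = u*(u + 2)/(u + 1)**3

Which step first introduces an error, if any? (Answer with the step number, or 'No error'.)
Step 4

Step 4 is incorrect due to a wrong exponent.
The step shows: u*(u + 2)/(u + 1)**3
The correct value should be: u*(u + 2)/(u + 1)**2

Explanation: The exponent -2 on u + 1 was incorrectly written as -3: the term u*(u + 2)/(u + 1)**2 was incorrectly written as u*(u + 2)/(u + 1)**3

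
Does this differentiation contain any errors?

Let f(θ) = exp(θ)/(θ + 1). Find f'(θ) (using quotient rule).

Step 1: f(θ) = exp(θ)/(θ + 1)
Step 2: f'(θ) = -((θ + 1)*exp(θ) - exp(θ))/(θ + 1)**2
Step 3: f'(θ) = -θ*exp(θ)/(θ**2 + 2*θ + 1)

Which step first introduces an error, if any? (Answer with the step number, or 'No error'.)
Step 2

Step 2 is incorrect due to a sign flip.
The step shows: -((θ + 1)*exp(θ) - exp(θ))/(θ + 1)**2
The correct value should be: ((θ + 1)*exp(θ) - exp(θ))/(θ + 1)**2

Explanation: The sign of the whole expression was flipped: the term ((θ + 1)*exp(θ) - exp(θ))/(θ + 1)**2 was incorrectly written as -((θ + 1)*exp(θ) - exp(θ))/(θ + 1)**2
The later steps are derived from this incorrect expression, so the error originates in Step 2.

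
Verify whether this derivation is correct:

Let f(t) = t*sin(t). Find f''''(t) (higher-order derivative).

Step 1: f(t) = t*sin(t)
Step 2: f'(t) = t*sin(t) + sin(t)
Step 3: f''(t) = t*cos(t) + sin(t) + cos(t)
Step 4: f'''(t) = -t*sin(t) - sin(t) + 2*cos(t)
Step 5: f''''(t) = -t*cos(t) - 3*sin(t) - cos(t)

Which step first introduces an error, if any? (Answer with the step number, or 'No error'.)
Step 2

Step 2 is incorrect due to a wrong trig function.
The step shows: t*sin(t) + sin(t)
The correct value should be: t*cos(t) + sin(t)

Explanation: cos(t) was incorrectly written as sin(t): the term t*cos(t) was incorrectly written as t*sin(t)
The later steps are derived from this incorrect expression, so the error originates in Step 2.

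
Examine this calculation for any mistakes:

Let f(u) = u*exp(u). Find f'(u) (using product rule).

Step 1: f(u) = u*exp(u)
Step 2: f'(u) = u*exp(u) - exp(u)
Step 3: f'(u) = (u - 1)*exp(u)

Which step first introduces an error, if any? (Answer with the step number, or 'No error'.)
Step 2

Step 2 is incorrect due to a sign flip.
The step shows: u*exp(u) - exp(u)
The correct value should be: u*exp(u) + exp(u)

Explanation: The sign of one term was flipped: the term exp(u) was incorrectly written as -exp(u)
The later steps are derived from this incorrect expression, so the error originates in Step 2.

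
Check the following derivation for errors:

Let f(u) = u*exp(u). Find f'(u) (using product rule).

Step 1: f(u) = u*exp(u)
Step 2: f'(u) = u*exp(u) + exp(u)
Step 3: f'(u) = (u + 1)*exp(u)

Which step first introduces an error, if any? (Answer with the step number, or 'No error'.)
No error

All steps in this derivation are correct.
The final answer f'(u) = (u + 1)*exp(u) is valid.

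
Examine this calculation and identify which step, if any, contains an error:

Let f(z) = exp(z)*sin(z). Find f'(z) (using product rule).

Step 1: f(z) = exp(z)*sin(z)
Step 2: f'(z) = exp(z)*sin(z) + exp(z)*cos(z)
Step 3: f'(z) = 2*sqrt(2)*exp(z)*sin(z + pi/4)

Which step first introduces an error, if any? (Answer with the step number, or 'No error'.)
Step 3

Step 3 is incorrect due to a wrong exponent.
The step shows: 2*sqrt(2)*exp(z)*sin(z + pi/4)
The correct value should be: sqrt(2)*exp(z)*sin(z + pi/4)

Explanation: The exponent 1/2 on 2 was incorrectly written as 3/2: the term sqrt(2)*exp(z)*sin(z + pi/4) was incorrectly written as 2*sqrt(2)*exp(z)*sin(z + pi/4)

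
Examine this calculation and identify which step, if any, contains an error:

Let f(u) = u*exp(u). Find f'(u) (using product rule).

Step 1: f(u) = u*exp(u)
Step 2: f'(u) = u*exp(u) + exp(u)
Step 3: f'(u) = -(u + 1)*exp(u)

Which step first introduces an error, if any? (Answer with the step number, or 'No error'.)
Step 3

Step 3 is incorrect due to a sign flip.
The step shows: -(u + 1)*exp(u)
The correct value should be: (u + 1)*exp(u)

Explanation: The sign of the whole expression was flipped: the term (u + 1)*exp(u) was incorrectly written as -(u + 1)*exp(u)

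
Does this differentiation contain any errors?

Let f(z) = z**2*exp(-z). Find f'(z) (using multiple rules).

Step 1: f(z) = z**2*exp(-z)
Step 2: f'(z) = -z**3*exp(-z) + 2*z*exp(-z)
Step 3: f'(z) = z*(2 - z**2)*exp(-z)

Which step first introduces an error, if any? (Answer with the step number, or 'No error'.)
Step 2

Step 2 is incorrect due to a wrong exponent.
The step shows: -z**3*exp(-z) + 2*z*exp(-z)
The correct value should be: -z**2*exp(-z) + 2*z*exp(-z)

Explanation: The exponent 2 on z was incorrectly written as 3: the term -z**2*exp(-z) was incorrectly written as -z**3*exp(-z)
The later steps are derived from this incorrect expression, so the error originates in Step 2.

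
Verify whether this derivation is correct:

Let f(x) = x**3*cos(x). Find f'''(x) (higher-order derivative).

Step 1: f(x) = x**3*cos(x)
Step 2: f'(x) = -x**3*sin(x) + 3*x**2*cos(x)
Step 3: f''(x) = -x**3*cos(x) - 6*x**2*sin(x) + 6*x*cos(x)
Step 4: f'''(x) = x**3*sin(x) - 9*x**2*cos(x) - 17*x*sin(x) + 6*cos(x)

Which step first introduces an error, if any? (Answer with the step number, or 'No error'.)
Step 4

Step 4 is incorrect due to a wrong coefficient.
The step shows: x**3*sin(x) - 9*x**2*cos(x) - 17*x*sin(x) + 6*cos(x)
The correct value should be: x**3*sin(x) - 9*x**2*cos(x) - 18*x*sin(x) + 6*cos(x)

Explanation: The coefficient -18 was incorrectly written as -17: the term -18*x*sin(x) was incorrectly written as -17*x*sin(x)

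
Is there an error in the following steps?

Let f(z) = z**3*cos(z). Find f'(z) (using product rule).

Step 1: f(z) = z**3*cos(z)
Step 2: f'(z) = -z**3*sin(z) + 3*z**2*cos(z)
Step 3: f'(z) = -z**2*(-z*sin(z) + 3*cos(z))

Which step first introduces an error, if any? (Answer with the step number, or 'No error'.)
Step 3

Step 3 is incorrect due to a sign flip.
The step shows: -z**2*(-z*sin(z) + 3*cos(z))
The correct value should be: z**2*(-z*sin(z) + 3*cos(z))

Explanation: The sign of the whole expression was flipped: the term z**2*(-z*sin(z) + 3*cos(z)) was incorrectly written as -z**2*(-z*sin(z) + 3*cos(z))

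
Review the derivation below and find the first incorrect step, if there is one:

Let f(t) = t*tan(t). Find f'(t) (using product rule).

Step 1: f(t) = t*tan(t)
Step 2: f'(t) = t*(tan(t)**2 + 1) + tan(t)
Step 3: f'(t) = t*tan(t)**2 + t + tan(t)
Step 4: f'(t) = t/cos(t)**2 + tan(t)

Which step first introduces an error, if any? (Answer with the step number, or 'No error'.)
No error

All steps in this derivation are correct.
The final answer f'(t) = t/cos(t)**2 + tan(t) is valid.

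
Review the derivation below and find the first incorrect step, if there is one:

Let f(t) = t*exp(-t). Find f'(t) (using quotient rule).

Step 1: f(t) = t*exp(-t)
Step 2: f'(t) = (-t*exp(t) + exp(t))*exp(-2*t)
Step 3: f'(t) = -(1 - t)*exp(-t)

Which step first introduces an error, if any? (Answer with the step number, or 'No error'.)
Step 3

Step 3 is incorrect due to a sign flip.
The step shows: -(1 - t)*exp(-t)
The correct value should be: (1 - t)*exp(-t)

Explanation: The sign of the whole expression was flipped: the term (1 - t)*exp(-t) was incorrectly written as -(1 - t)*exp(-t)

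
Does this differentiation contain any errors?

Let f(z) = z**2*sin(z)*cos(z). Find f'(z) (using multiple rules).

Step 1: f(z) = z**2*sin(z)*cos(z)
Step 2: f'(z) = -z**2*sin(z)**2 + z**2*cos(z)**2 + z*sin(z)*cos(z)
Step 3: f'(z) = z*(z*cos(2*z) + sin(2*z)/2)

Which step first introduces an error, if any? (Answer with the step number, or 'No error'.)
Step 2

Step 2 is incorrect due to a wrong coefficient.
The step shows: -z**2*sin(z)**2 + z**2*cos(z)**2 + z*sin(z)*cos(z)
The correct value should be: -z**2*sin(z)**2 + z**2*cos(z)**2 + 2*z*sin(z)*cos(z)

Explanation: The coefficient 2 was incorrectly written as 1: the term 2*z*sin(z)*cos(z) was incorrectly written as z*sin(z)*cos(z)
The later steps are derived from this incorrect expression, so the error originates in Step 2.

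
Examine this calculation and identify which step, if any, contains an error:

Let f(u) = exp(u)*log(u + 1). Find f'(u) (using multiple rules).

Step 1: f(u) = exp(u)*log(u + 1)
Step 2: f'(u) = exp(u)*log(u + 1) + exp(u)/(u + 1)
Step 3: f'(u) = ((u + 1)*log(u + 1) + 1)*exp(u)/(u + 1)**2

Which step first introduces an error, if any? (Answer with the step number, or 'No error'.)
Step 3

Step 3 is incorrect due to a wrong exponent.
The step shows: ((u + 1)*log(u + 1) + 1)*exp(u)/(u + 1)**2
The correct value should be: ((u + 1)*log(u + 1) + 1)*exp(u)/(u + 1)

Explanation: The exponent -1 on u + 1 was incorrectly written as -2: the term ((u + 1)*log(u + 1) + 1)*exp(u)/(u + 1) was incorrectly written as ((u + 1)*log(u + 1) + 1)*exp(u)/(u + 1)**2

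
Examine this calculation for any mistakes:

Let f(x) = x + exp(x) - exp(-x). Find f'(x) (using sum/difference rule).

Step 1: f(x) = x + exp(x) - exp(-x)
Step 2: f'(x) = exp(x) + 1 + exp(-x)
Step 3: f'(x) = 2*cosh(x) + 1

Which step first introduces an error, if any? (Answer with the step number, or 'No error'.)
No error

All steps in this derivation are correct.
The final answer f'(x) = 2*cosh(x) + 1 is valid.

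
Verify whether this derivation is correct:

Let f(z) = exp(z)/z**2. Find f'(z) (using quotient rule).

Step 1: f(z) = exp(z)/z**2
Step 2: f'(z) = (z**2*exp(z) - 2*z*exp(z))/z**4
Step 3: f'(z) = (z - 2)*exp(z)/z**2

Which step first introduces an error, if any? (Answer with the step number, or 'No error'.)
Step 3

Step 3 is incorrect due to a wrong exponent.
The step shows: (z - 2)*exp(z)/z**2
The correct value should be: (z - 2)*exp(z)/z**3

Explanation: The exponent -3 on z was incorrectly written as -2: the term (z - 2)*exp(z)/z**3 was incorrectly written as (z - 2)*exp(z)/z**2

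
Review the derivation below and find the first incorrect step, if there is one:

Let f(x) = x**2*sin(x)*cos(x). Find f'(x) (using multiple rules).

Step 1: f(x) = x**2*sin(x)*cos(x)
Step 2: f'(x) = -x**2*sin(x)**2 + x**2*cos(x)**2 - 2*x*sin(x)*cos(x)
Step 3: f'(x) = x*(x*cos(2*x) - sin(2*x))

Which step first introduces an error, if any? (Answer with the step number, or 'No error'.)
Step 2

Step 2 is incorrect due to a sign flip.
The step shows: -x**2*sin(x)**2 + x**2*cos(x)**2 - 2*x*sin(x)*cos(x)
The correct value should be: -x**2*sin(x)**2 + x**2*cos(x)**2 + 2*x*sin(x)*cos(x)

Explanation: The sign of one term was flipped: the term 2*x*sin(x)*cos(x) was incorrectly written as -2*x*sin(x)*cos(x)
The later steps are derived from this incorrect expression, so the error originates in Step 2.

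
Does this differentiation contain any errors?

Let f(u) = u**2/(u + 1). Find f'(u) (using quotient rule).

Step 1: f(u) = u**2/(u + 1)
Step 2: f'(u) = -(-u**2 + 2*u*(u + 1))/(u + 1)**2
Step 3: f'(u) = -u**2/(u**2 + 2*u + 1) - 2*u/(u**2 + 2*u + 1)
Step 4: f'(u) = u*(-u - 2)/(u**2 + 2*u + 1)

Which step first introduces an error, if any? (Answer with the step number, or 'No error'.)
Step 2

Step 2 is incorrect due to a sign flip.
The step shows: -(-u**2 + 2*u*(u + 1))/(u + 1)**2
The correct value should be: (-u**2 + 2*u*(u + 1))/(u + 1)**2

Explanation: The sign of the whole expression was flipped: the term (-u**2 + 2*u*(u + 1))/(u + 1)**2 was incorrectly written as -(-u**2 + 2*u*(u + 1))/(u + 1)**2
The later steps are derived from this incorrect expression, so the error originates in Step 2.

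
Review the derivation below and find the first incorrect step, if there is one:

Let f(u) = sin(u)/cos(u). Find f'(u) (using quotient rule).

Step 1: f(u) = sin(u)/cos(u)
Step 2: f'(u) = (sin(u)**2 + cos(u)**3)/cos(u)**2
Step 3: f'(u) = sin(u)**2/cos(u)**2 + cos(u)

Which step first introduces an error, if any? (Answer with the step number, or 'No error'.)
Step 2

Step 2 is incorrect due to a wrong exponent.
The step shows: (sin(u)**2 + cos(u)**3)/cos(u)**2
The correct value should be: (sin(u)**2 + cos(u)**2)/cos(u)**2

Explanation: The exponent 2 on cos(u) was incorrectly written as 3: the term (sin(u)**2 + cos(u)**2)/cos(u)**2 was incorrectly written as (sin(u)**2 + cos(u)**3)/cos(u)**2
The later steps are derived from this incorrect expression, so the error originates in Step 2.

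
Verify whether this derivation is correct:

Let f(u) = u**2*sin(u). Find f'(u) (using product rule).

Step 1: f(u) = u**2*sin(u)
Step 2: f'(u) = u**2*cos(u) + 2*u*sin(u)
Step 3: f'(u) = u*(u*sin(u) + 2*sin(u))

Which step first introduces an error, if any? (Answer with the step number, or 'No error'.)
Step 3

Step 3 is incorrect due to a wrong trig function.
The step shows: u*(u*sin(u) + 2*sin(u))
The correct value should be: u*(u*cos(u) + 2*sin(u))

Explanation: cos(u) was incorrectly written as sin(u): the term u*(u*cos(u) + 2*sin(u)) was incorrectly written as u*(u*sin(u) + 2*sin(u))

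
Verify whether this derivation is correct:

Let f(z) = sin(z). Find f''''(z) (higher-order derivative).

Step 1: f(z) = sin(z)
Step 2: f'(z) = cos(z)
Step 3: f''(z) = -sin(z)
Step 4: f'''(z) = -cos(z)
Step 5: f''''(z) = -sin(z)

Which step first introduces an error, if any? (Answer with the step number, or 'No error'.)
Step 5

Step 5 is incorrect due to a sign flip.
The step shows: -sin(z)
The correct value should be: sin(z)

Explanation: The sign of the whole expression was flipped: the term sin(z) was incorrectly written as -sin(z)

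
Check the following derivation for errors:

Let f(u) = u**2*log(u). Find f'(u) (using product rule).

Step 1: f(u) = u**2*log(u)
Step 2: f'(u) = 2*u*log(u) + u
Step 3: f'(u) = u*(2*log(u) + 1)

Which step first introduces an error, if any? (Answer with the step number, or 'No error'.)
No error

All steps in this derivation are correct.
The final answer f'(u) = u*(2*log(u) + 1) is valid.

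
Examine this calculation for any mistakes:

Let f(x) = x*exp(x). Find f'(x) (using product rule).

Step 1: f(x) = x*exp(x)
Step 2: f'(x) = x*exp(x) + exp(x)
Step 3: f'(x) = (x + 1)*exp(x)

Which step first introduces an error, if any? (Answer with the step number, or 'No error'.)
No error

All steps in this derivation are correct.
The final answer f'(x) = (x + 1)*exp(x) is valid.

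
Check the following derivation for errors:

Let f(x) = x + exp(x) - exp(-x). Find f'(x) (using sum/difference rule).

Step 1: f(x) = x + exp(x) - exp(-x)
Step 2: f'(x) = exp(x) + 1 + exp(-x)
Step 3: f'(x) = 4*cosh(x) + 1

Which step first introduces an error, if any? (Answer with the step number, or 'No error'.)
Step 3

Step 3 is incorrect due to a wrong coefficient.
The step shows: 4*cosh(x) + 1
The correct value should be: 2*cosh(x) + 1

Explanation: The coefficient 2 was incorrectly written as 4: the term 2*cosh(x) was incorrectly written as 4*cosh(x)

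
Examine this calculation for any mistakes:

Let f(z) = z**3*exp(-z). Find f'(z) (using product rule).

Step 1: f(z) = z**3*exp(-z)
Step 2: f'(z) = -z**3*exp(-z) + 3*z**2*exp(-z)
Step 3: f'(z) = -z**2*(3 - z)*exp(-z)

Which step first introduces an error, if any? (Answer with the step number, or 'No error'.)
Step 3

Step 3 is incorrect due to a sign flip.
The step shows: -z**2*(3 - z)*exp(-z)
The correct value should be: z**2*(3 - z)*exp(-z)

Explanation: The sign of the whole expression was flipped: the term z**2*(3 - z)*exp(-z) was incorrectly written as -z**2*(3 - z)*exp(-z)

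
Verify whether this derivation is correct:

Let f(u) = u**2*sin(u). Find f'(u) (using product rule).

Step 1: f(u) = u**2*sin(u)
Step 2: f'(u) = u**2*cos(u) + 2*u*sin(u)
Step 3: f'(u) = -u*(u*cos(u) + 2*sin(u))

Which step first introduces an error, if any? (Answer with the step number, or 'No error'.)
Step 3

Step 3 is incorrect due to a sign flip.
The step shows: -u*(u*cos(u) + 2*sin(u))
The correct value should be: u*(u*cos(u) + 2*sin(u))

Explanation: The sign of the whole expression was flipped: the term u*(u*cos(u) + 2*sin(u)) was incorrectly written as -u*(u*cos(u) + 2*sin(u))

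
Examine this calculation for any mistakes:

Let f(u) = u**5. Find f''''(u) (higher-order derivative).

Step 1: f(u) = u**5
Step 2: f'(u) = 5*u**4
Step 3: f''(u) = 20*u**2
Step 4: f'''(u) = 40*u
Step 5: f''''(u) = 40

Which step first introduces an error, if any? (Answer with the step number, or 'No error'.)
Step 3

Step 3 is incorrect due to a wrong exponent.
The step shows: 20*u**2
The correct value should be: 20*u**3

Explanation: The exponent 3 on u was incorrectly written as 2: the term 20*u**3 was incorrectly written as 20*u**2
The later steps are derived from this incorrect expression, so the error originates in Step 3.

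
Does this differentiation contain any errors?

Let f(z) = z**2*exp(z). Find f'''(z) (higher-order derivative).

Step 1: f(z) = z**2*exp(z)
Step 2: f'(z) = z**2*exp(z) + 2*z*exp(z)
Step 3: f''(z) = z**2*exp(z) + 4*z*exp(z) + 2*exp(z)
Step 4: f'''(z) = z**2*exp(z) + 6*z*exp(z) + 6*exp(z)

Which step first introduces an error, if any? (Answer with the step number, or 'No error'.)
No error

All steps in this derivation are correct.
The final answer f'''(z) = z**2*exp(z) + 6*z*exp(z) + 6*exp(z) is valid.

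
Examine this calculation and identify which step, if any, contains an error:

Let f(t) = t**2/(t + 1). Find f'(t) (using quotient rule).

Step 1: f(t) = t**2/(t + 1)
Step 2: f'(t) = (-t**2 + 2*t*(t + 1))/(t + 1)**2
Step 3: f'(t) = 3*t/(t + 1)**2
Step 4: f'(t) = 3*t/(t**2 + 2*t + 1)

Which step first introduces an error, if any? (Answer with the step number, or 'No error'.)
Step 3

Step 3 is incorrect due to a wrong exponent.
The step shows: 3*t/(t + 1)**2
The correct value should be: (t**2 + 2*t)/(t + 1)**2

Explanation: The exponent 2 on t was incorrectly written as 1: the term (t**2 + 2*t)/(t + 1)**2 was incorrectly written as 3*t/(t + 1)**2
The later steps are derived from this incorrect expression, so the error originates in Step 3.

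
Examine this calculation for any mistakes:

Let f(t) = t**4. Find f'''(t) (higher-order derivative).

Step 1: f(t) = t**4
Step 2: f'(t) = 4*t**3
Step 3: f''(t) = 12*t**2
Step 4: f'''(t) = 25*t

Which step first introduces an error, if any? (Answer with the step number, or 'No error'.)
Step 4

Step 4 is incorrect due to a wrong coefficient.
The step shows: 25*t
The correct value should be: 24*t

Explanation: The coefficient 24 was incorrectly written as 25: the term 24*t was incorrectly written as 25*t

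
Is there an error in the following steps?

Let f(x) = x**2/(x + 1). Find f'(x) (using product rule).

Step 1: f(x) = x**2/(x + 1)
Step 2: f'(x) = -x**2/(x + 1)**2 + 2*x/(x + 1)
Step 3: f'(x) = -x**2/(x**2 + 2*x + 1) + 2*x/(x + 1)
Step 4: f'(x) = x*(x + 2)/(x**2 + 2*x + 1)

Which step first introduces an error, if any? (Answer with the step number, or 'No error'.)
No error

All steps in this derivation are correct.
The final answer f'(x) = x*(x + 2)/(x**2 + 2*x + 1) is valid.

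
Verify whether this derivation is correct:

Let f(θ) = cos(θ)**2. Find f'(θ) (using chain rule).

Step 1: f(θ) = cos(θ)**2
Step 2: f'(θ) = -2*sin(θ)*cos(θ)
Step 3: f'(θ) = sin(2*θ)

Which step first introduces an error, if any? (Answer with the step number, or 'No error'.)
Step 3

Step 3 is incorrect due to a sign flip.
The step shows: sin(2*θ)
The correct value should be: -sin(2*θ)

Explanation: The sign of the whole expression was flipped: the term -sin(2*θ) was incorrectly written as sin(2*θ)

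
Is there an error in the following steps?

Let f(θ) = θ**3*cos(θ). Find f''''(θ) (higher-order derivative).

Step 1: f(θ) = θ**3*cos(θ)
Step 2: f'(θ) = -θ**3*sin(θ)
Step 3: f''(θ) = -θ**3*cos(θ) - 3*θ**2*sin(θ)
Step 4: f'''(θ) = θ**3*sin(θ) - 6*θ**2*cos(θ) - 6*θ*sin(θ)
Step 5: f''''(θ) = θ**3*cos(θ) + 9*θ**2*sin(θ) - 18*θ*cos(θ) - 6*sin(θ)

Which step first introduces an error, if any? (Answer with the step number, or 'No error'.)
Step 2

Step 2 is incorrect due to a dropped term.
The step shows: -θ**3*sin(θ)
The correct value should be: -θ**3*sin(θ) + 3*θ**2*cos(θ)

Explanation: A term was dropped: the term 3*θ**2*cos(θ) was incorrectly omitted
The later steps are derived from this incorrect expression, so the error originates in Step 2.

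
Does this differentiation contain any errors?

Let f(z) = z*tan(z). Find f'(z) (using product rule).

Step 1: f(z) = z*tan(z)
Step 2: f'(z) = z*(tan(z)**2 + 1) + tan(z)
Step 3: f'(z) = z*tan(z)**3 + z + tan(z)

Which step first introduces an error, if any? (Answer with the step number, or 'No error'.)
Step 3

Step 3 is incorrect due to a wrong exponent.
The step shows: z*tan(z)**3 + z + tan(z)
The correct value should be: z*tan(z)**2 + z + tan(z)

Explanation: The exponent 2 on tan(z) was incorrectly written as 3: the term z*tan(z)**2 was incorrectly written as z*tan(z)**3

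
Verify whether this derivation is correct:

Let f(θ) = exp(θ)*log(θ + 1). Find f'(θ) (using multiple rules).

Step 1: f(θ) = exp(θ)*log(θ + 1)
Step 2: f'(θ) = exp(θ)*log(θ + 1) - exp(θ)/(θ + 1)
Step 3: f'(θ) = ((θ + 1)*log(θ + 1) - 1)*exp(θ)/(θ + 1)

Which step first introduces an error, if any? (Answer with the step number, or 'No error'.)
Step 2

Step 2 is incorrect due to a sign flip.
The step shows: exp(θ)*log(θ + 1) - exp(θ)/(θ + 1)
The correct value should be: exp(θ)*log(θ + 1) + exp(θ)/(θ + 1)

Explanation: The sign of one term was flipped: the term exp(θ)/(θ + 1) was incorrectly written as -exp(θ)/(θ + 1)
The later steps are derived from this incorrect expression, so the error originates in Step 2.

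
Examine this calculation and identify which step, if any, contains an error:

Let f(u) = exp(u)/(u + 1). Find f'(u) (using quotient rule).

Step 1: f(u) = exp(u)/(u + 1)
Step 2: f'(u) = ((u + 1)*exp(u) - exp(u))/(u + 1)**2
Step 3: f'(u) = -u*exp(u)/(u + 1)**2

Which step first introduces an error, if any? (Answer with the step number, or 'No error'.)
Step 3

Step 3 is incorrect due to a sign flip.
The step shows: -u*exp(u)/(u + 1)**2
The correct value should be: u*exp(u)/(u + 1)**2

Explanation: The sign of the whole expression was flipped: the term u*exp(u)/(u + 1)**2 was incorrectly written as -u*exp(u)/(u + 1)**2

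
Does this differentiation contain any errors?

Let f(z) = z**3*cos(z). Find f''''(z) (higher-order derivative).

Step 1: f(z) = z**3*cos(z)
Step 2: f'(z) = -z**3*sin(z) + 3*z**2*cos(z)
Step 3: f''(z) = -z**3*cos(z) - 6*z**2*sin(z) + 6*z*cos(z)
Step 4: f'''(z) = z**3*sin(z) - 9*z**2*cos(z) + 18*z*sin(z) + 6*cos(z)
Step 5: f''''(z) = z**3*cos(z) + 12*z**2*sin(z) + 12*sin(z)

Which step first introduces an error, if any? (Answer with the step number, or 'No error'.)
Step 4

Step 4 is incorrect due to a sign flip.
The step shows: z**3*sin(z) - 9*z**2*cos(z) + 18*z*sin(z) + 6*cos(z)
The correct value should be: z**3*sin(z) - 9*z**2*cos(z) - 18*z*sin(z) + 6*cos(z)

Explanation: The sign of one term was flipped: the term -18*z*sin(z) was incorrectly written as 18*z*sin(z)
The later steps are derived from this incorrect expression, so the error originates in Step 4.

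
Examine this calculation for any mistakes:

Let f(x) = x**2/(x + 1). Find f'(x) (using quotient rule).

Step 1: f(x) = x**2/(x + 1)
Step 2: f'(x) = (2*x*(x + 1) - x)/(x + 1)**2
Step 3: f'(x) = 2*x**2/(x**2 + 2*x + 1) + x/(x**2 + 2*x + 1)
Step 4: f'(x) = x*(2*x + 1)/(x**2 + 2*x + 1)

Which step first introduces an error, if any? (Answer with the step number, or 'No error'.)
Step 2

Step 2 is incorrect due to a wrong exponent.
The step shows: (2*x*(x + 1) - x)/(x + 1)**2
The correct value should be: (-x**2 + 2*x*(x + 1))/(x + 1)**2

Explanation: The exponent 2 on x was incorrectly written as 1: the term (-x**2 + 2*x*(x + 1))/(x + 1)**2 was incorrectly written as (2*x*(x + 1) - x)/(x + 1)**2
The later steps are derived from this incorrect expression, so the error originates in Step 2.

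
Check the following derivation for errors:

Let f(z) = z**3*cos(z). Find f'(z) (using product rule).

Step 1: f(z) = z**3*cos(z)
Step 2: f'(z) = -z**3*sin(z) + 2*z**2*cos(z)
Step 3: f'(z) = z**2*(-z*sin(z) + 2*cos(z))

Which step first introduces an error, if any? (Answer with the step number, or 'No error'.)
Step 2

Step 2 is incorrect due to a wrong coefficient.
The step shows: -z**3*sin(z) + 2*z**2*cos(z)
The correct value should be: -z**3*sin(z) + 3*z**2*cos(z)

Explanation: The coefficient 3 was incorrectly written as 2: the term 3*z**2*cos(z) was incorrectly written as 2*z**2*cos(z)
The later steps are derived from this incorrect expression, so the error originates in Step 2.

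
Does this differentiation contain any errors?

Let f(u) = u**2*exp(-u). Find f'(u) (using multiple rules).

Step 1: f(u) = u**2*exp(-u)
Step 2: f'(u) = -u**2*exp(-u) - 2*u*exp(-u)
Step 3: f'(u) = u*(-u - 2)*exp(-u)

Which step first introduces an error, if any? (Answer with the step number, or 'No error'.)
Step 2

Step 2 is incorrect due to a sign flip.
The step shows: -u**2*exp(-u) - 2*u*exp(-u)
The correct value should be: -u**2*exp(-u) + 2*u*exp(-u)

Explanation: The sign of one term was flipped: the term 2*u*exp(-u) was incorrectly written as -2*u*exp(-u)
The later steps are derived from this incorrect expression, so the error originates in Step 2.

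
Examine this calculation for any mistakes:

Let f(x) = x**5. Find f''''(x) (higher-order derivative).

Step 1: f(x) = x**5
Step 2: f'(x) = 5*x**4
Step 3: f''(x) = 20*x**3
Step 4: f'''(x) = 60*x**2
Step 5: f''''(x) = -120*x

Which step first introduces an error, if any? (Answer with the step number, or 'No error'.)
Step 5

Step 5 is incorrect due to a sign flip.
The step shows: -120*x
The correct value should be: 120*x

Explanation: The sign of the whole expression was flipped: the term 120*x was incorrectly written as -120*x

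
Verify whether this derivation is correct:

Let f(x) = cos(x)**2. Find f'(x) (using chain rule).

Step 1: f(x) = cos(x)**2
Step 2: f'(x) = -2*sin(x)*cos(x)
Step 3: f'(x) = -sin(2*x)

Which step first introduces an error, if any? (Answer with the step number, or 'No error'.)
No error

All steps in this derivation are correct.
The final answer f'(x) = -sin(2*x) is valid.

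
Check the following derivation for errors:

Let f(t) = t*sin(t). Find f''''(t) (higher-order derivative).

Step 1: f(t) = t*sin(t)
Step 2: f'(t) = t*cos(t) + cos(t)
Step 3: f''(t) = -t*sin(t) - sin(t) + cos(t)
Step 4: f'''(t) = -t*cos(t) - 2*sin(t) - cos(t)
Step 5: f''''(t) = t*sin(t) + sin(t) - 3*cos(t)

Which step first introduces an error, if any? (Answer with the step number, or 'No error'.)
Step 2

Step 2 is incorrect due to a wrong trig function.
The step shows: t*cos(t) + cos(t)
The correct value should be: t*cos(t) + sin(t)

Explanation: sin(t) was incorrectly written as cos(t): the term sin(t) was incorrectly written as cos(t)
The later steps are derived from this incorrect expression, so the error originates in Step 2.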